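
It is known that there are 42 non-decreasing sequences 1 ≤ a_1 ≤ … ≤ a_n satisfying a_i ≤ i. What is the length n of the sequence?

Such sub-staircase sequences of length n are counted by C_n; 42 = C_5.

5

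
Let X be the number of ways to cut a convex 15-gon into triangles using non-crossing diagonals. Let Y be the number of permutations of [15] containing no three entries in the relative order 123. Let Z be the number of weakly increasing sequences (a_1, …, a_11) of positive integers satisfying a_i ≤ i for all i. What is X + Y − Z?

10378959

Triangulations of a convex m-gon are counted by C_{m−2}; with m = 15 this is C_13. So X = C_13 = 742900.
Permutations of [n] avoiding any single length-3 pattern are counted by C_n; here n = 15. So Y = C_15 = 9694845.
Weakly increasing sequences with a_i ≤ i biject with Dyck paths of semilength 11, so there are C_11. So Z = C_11 = 58786.
X + Y − Z = 742900 + 9694845 − 58786 = 10378959.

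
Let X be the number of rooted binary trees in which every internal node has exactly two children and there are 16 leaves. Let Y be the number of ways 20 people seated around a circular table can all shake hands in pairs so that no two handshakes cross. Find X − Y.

9678049

Full binary trees with 16 leaves have 16−1 = 15 internal nodes, so there are C_15 of them. So X = C_15 = 9694845.
With 20 = 2·10 people, non-crossing handshake pairings are non-crossing perfect matchings on a circle, counted by C_10. So Y = C_10 = 16796.
X − Y = 9694845 − 16796 = 9678049.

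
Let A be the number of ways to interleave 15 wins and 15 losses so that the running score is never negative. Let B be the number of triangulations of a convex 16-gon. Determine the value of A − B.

7020405

Reading a vote for the leader as '(' and for the other as ')' turns such a sequence into a balanced string of 15 pairs, so the count is C_15. So A = C_15 = 9694845.
The number of triangulations of a 16-gon is the Catalan number C_14 (index = sides − 2). So B = C_14 = 2674440.
A − B = 9694845 − 2674440 = 7020405.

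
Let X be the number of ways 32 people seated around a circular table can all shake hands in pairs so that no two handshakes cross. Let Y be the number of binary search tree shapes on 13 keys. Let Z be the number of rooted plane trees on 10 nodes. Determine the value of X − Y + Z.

34619632

Non-crossing handshake pairings of 2n people are counted by C_n; 32 people gives n = 16. So X = C_16 = 35357670.
Binary trees (left/right distinguished) on n nodes are counted by C_n; here n = 13. So Y = C_13 = 742900.
A rooted plane tree on 10 nodes has 9 edges, and such trees are counted by C_9. So Z = C_9 = 4862.
X − Y + Z = 35357670 − 742900 + 4862 = 34619632.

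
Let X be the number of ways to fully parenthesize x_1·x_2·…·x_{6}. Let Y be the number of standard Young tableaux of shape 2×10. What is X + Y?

16838

Bracketing 6 factors into binary products is counted by C_{6−1} = C_5. So X = C_5 = 42.
Standard Young tableaux of shape 2×n are counted by C_n; here n = 10. So Y = C_10 = 16796.
X + Y = 42 + 16796 = 16838.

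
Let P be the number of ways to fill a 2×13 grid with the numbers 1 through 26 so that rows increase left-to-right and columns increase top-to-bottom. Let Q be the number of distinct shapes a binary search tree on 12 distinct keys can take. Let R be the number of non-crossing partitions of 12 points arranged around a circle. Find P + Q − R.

742900

Standard Young tableaux of shape 2×n are counted by C_n; here n = 13. So P = C_13 = 742900.
Binary trees (left/right distinguished) on n nodes are counted by C_n; here n = 12. So Q = C_12 = 208012.
The non-crossing partitions of [12] form a lattice of size C_12. So R = C_12 = 208012.
P + Q − R = 742900 + 208012 − 208012 = 742900.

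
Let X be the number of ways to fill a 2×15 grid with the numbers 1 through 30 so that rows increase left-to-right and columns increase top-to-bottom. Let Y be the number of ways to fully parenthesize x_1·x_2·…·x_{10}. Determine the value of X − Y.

9689983

Standard Young tableaux of shape 2×n are counted by C_n; here n = 15. So X = C_15 = 9694845.
Parenthesizations of m factors correspond to full binary trees with m leaves, counted by C_{m−1}; m = 10 gives C_9. So Y = C_9 = 4862.
X − Y = 9694845 − 4862 = 9689983.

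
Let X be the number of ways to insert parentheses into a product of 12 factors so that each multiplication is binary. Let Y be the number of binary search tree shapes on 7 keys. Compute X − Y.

Parenthesizations of m factors correspond to full binary trees with m leaves, counted by C_{m−1}; m = 12 gives C_11. So X = C_11 = 58786.
Rooted binary trees with 7 nodes (each child slot possibly empty) number C_7. So Y = C_7 = 429.
X − Y = 58786 − 429 = 58357.

58357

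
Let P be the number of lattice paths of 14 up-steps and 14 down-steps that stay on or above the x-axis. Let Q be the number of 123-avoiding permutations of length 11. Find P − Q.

Dyck paths of semilength n (length 2n) are counted by C_n; here n = 14. So P = C_14 = 2674440.
Permutations of [n] avoiding any single length-3 pattern are counted by C_n; here n = 11. So Q = C_11 = 58786.
P − Q = 2674440 − 58786 = 2615654.

2615654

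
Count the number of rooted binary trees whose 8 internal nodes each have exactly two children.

Full binary trees with n internal nodes are counted by C_n; here n = 8.
C_8 = C_7 · 2(2·7+1)/(7+2) = 429 · 30/9 = 1430.

1430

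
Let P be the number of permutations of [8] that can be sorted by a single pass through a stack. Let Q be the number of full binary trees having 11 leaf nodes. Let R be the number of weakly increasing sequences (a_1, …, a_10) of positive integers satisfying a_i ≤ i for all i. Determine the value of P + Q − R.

1430

By Knuth's characterisation, the stack-sortable permutations of length 8 are the 231-avoiders, numbering C_8. So P = C_8 = 1430.
A full binary tree with L leaves has L−1 internal nodes and is counted by C_{L−1}; L = 11 gives C_10. So Q = C_10 = 16796.
Such sub-staircase sequences of length n are counted by C_n; here n = 10. So R = C_10 = 16796.
P + Q − R = 1430 + 16796 − 16796 = 1430.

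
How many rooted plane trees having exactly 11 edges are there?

A rooted plane tree with 11 edges has 12 nodes, and the count is C_11.
C_11 = C(22,11)/12 = 705432/12 = 58786.

58786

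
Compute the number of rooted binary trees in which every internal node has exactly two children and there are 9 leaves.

1430

A full binary tree with L leaves has L−1 internal nodes and is counted by C_{L−1}; L = 9 gives C_8.
C_8 = 1430.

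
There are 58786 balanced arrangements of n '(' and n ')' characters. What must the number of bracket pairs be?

11

Balanced strings of n bracket-pairs are counted by C_n. The Catalan number equal to 58786 is C_11.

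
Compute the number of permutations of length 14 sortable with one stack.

Stack-sortable permutations are exactly the 231-avoiding ones, counted by C_n; here n = 14.
C_14 = 2674440.

2674440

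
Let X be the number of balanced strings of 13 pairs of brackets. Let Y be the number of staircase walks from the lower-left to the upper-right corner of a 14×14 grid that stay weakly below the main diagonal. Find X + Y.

3417340

With 13 pairs the number of balanced bracket strings is the Catalan number C_13. So X = C_13 = 742900.
Sub-diagonal monotone paths from (0,0) to (14,14) biject with Dyck paths of semilength 14, giving C_14. So Y = C_14 = 2674440.
X + Y = 742900 + 2674440 = 3417340.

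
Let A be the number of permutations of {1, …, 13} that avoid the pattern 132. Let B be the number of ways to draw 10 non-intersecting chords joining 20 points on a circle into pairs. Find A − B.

For any fixed pattern of length 3, the pattern-avoiding permutations of [13] number C_13. So A = C_13 = 742900.
Pairing 20 circle points by 10 non-crossing chords gives C_10 matchings. So B = C_10 = 16796.
A − B = 742900 − 16796 = 726104.

726104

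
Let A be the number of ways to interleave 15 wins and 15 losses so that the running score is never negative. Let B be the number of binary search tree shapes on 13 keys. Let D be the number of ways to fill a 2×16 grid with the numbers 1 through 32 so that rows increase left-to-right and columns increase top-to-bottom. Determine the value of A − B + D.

Reading a vote for the leader as '(' and for the other as ')' turns such a sequence into a balanced string of 15 pairs, so the count is C_15. So A = C_15 = 9694845.
Binary trees (left/right distinguished) on n nodes are counted by C_n; here n = 13. So B = C_13 = 742900.
By the hook-length formula (or a Dyck-path bijection), SYT of shape 2×16 number C_16. So D = C_16 = 35357670.
A − B + D = 9694845 − 742900 + 35357670 = 44309615.

44309615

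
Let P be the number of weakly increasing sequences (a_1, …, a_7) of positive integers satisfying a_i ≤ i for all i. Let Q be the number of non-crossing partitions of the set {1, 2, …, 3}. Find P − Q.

Weakly increasing sequences with a_i ≤ i biject with Dyck paths of semilength 7, so there are C_7. So P = C_7 = 429.
Non-crossing partitions of an n-element set are counted by C_n; here n = 3. So Q = C_3 = 5.
P − Q = 429 − 5 = 424.

424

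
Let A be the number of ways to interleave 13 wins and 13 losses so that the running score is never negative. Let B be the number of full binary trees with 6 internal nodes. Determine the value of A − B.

742768

Reading a vote for the leader as '(' and for the other as ')' turns such a sequence into a balanced string of 13 pairs, so the count is C_13. So A = C_13 = 742900.
Full binary trees with n internal nodes are counted by C_n; here n = 6. So B = C_6 = 132.
A − B = 742900 − 132 = 742768.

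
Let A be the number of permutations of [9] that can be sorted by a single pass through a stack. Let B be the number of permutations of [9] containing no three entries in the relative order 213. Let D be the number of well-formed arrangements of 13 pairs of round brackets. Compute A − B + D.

742900

Stack-sortable permutations are exactly the 231-avoiding ones, counted by C_n; here n = 9. So A = C_9 = 4862.
For any fixed pattern of length 3, the pattern-avoiding permutations of [9] number C_9. So B = C_9 = 4862.
Balanced strings of n pairs of brackets are counted by C_n; here n = 13. So D = C_13 = 742900.
A − B + D = 4862 − 4862 + 742900 = 742900.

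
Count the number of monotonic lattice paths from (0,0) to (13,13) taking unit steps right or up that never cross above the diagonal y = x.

Monotone paths in an n×n grid that stay weakly below the diagonal are counted by C_n; here n = 13.
C_13 = C(26,13)/14 = 10400600/14 = 742900.

742900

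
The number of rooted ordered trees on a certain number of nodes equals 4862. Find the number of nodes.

Rooted ordered trees on m nodes are counted by C_{m−1}, and C_9 = 4862.
So the index is 9, and the number of nodes is 9 + 1 = 10.

10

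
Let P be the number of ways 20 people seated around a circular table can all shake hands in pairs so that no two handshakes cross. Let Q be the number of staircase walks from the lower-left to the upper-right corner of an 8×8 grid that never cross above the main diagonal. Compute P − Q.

15366

Non-crossing handshake pairings of 2n people are counted by C_n; 20 people gives n = 10. So P = C_10 = 16796.
Sub-diagonal monotone paths from (0,0) to (8,8) biject with Dyck paths of semilength 8, giving C_8. So Q = C_8 = 1430.
P − Q = 16796 − 1430 = 15366.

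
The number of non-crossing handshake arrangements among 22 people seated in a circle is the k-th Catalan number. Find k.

11

Non-crossing handshake pairings of 2n people are counted by C_n; 22 people gives n = 11.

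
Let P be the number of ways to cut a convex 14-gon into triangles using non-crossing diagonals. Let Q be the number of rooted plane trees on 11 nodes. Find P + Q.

224808

A convex 14-gon is triangulated into 12 triangles, and the number of such triangulations is the Catalan number C_{14−2} = C_12. So P = C_12 = 208012.
A rooted plane tree on 11 nodes has 10 edges, and such trees are counted by C_10. So Q = C_10 = 16796.
P + Q = 208012 + 16796 = 224808.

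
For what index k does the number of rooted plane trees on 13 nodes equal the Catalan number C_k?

12

Rooted ordered (plane) trees on m nodes have m−1 edges and are counted by C_{m−1}; m = 13 gives C_12.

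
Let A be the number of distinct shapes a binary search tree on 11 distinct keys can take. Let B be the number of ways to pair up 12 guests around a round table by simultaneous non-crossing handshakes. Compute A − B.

58654

There are C_n binary search tree shapes on n keys; with n = 11 that is C_11. So A = C_11 = 58786.
Non-crossing handshake pairings of 2n people are counted by C_n; 12 people gives n = 6. So B = C_6 = 132.
A − B = 58786 − 132 = 58654.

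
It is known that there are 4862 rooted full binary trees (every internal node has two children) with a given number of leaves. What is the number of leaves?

Full binary trees with L leaves are counted by C_{L−1}. The Catalan number equal to 4862 is C_9.
So the index is 9, and the number of leaves is 9 + 1 = 10.

10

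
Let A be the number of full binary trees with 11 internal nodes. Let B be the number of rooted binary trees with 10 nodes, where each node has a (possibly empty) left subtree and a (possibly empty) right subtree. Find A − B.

41990

Full binary trees with n internal nodes are counted by C_n; here n = 11. So A = C_11 = 58786.
There are C_n binary search tree shapes on n keys; with n = 10 that is C_10. So B = C_10 = 16796.
A − B = 58786 − 16796 = 41990.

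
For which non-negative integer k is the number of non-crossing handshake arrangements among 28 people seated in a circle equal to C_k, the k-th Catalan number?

14

With 28 = 2·14 people, non-crossing handshake pairings are non-crossing perfect matchings on a circle, counted by C_14.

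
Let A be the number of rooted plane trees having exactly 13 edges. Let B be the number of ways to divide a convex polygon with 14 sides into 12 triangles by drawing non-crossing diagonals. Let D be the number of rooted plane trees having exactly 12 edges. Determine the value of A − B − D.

A rooted plane tree with 13 edges has 14 nodes, and the count is C_13. So A = C_13 = 742900.
The number of triangulations of a 14-gon is the Catalan number C_12 (index = sides − 2). So B = C_12 = 208012.
Rooted ordered trees with n edges are counted by C_n; here n = 12. So D = C_12 = 208012.
A − B − D = 742900 − 208012 − 208012 = 326876.

326876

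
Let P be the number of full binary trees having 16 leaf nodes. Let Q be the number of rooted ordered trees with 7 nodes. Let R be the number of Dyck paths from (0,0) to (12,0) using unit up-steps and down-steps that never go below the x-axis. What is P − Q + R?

9694845

Full binary trees with 16 leaves have 16−1 = 15 internal nodes, so there are C_15 of them. So P = C_15 = 9694845.
Rooted ordered (plane) trees on m nodes have m−1 edges and are counted by C_{m−1}; m = 7 gives C_6. So Q = C_6 = 132.
Dyck paths of semilength n (length 2n) are counted by C_n; here n = 6. So R = C_6 = 132.
P − Q + R = 9694845 − 132 + 132 = 9694845.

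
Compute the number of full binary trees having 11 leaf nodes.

A full binary tree with L leaves has L−1 internal nodes and is counted by C_{L−1}; L = 11 gives C_10.
C_10 = C(20,10)/11 = 184756/11 = 16796.

16796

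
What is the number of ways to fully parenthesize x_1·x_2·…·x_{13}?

208012

Parenthesizations of m factors correspond to full binary trees with m leaves, counted by C_{m−1}; m = 13 gives C_12.
C_12 = 208012.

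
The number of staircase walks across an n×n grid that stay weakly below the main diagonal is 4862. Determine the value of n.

Such diagonal-avoiding paths in an n×n grid are counted by C_n, and C_9 = 4862.

9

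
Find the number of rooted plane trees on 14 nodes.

Rooted ordered (plane) trees on m nodes have m−1 edges and are counted by C_{m−1}; m = 14 gives C_13.
C_13 = C_12 · 2(2·12+1)/(12+2) = 208012 · 50/14 = 742900.

742900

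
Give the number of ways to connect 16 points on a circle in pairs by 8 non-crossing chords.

1430

Non-crossing perfect matchings of 2n points on a circle are counted by C_n; with 16 points, n = 8.
C_8 = 1430.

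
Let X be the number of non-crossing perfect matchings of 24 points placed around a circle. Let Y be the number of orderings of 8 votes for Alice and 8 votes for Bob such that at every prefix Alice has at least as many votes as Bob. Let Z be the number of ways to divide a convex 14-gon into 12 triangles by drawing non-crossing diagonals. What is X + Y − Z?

1430

Pairing 24 circle points by 12 non-crossing chords gives C_12 matchings. So X = C_12 = 208012.
Ballot sequences with n votes each where one side never trails are Dyck words, counted by C_n; here n = 8. So Y = C_8 = 1430.
Triangulations of a convex m-gon are counted by C_{m−2}; with m = 14 this is C_12. So Z = C_12 = 208012.
X + Y − Z = 208012 + 1430 − 208012 = 1430.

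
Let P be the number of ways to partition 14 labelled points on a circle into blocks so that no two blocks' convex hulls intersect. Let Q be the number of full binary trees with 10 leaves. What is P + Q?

2679302

Non-crossing partitions of an n-element set are counted by C_n; here n = 14. So P = C_14 = 2674440.
A full binary tree with L leaves has L−1 internal nodes and is counted by C_{L−1}; L = 10 gives C_9. So Q = C_9 = 4862.
P + Q = 2674440 + 4862 = 2679302.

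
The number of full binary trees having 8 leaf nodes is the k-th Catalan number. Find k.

7

Full binary trees with 8 leaves have 8−1 = 7 internal nodes, so there are C_7 of them.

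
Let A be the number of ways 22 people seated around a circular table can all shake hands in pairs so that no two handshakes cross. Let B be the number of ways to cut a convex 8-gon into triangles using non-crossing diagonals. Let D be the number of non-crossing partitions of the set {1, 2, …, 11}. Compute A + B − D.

132

Non-crossing handshake pairings of 2n people are counted by C_n; 22 people gives n = 11. So A = C_11 = 58786.
Triangulations of a convex m-gon are counted by C_{m−2}; with m = 8 this is C_6. So B = C_6 = 132.
Non-crossing partitions of an n-element set are counted by C_n; here n = 11. So D = C_11 = 58786.
A + B − D = 58786 + 132 − 58786 = 132.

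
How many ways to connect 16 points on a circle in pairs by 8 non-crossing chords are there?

Pairing 16 circle points by 8 non-crossing chords gives C_8 matchings.
C_8 = C(16,8)/9 = 12870/9 = 1430.

1430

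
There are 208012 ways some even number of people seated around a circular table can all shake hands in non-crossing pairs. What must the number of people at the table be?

24

Non-crossing handshake pairings of 2n people are counted by C_n, and C_12 = 208012.
So n = 12, and there are 2n = 24 people.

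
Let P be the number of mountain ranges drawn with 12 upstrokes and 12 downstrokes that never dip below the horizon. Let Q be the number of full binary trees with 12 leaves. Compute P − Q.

Paths of 12 up- and 12 down-steps that never dip below the axis are Dyck paths; their count is C_12. So P = C_12 = 208012.
A full binary tree with L leaves has L−1 internal nodes and is counted by C_{L−1}; L = 12 gives C_11. So Q = C_11 = 58786.
P − Q = 208012 − 58786 = 149226.

149226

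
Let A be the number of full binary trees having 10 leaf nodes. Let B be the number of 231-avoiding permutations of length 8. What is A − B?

Full binary trees with 10 leaves have 10−1 = 9 internal nodes, so there are C_9 of them. So A = C_9 = 4862.
For any fixed pattern of length 3, the pattern-avoiding permutations of [8] number C_8. So B = C_8 = 1430.
A − B = 4862 − 1430 = 3432.

3432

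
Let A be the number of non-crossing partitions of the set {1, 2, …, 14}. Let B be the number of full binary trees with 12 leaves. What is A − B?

The non-crossing partitions of [14] form a lattice of size C_14. So A = C_14 = 2674440.
Full binary trees with 12 leaves have 12−1 = 11 internal nodes, so there are C_11 of them. So B = C_11 = 58786.
A − B = 2674440 − 58786 = 2615654.

2615654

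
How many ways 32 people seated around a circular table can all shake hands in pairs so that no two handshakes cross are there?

Non-crossing handshake pairings of 2n people are counted by C_n; 32 people gives n = 16.
C_16 = C(32,16)/17 = 601080390/17 = 35357670.

35357670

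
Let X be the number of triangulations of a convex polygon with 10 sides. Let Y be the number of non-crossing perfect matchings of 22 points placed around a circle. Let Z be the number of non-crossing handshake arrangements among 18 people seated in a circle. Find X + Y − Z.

55354

The number of triangulations of a 10-gon is the Catalan number C_8 (index = sides − 2). So X = C_8 = 1430.
Non-crossing perfect matchings of 2n points on a circle are counted by C_n; with 22 points, n = 11. So Y = C_11 = 58786.
With 18 = 2·9 people, non-crossing handshake pairings are non-crossing perfect matchings on a circle, counted by C_9. So Z = C_9 = 4862.
X + Y − Z = 1430 + 58786 − 4862 = 55354.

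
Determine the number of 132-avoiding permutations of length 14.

For any fixed pattern of length 3, the pattern-avoiding permutations of [14] number C_14.
C_14 = 2674440.

2674440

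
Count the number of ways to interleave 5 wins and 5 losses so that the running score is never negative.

42

Ballot sequences with n votes each where one side never trails are Dyck words, counted by C_n; here n = 5.
C_5 = C_4 · 2(2·4+1)/(4+2) = 14 · 18/6 = 42.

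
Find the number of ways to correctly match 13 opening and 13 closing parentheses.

Balanced strings of n pairs of brackets are counted by C_n; here n = 13.
C_13 = 742900.

742900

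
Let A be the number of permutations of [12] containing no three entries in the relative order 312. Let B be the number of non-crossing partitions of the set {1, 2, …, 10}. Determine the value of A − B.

191216

Permutations of [n] avoiding any single length-3 pattern are counted by C_n; here n = 12. So A = C_12 = 208012.
Non-crossing partitions of an n-element set are counted by C_n; here n = 10. So B = C_10 = 16796.
A − B = 208012 − 16796 = 191216.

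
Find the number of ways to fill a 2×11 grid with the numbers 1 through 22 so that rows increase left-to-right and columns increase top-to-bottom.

Standard Young tableaux of shape 2×n are counted by C_n; here n = 11.
C_11 = C(22,11)/12 = 705432/12 = 58786.

58786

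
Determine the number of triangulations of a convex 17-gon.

9694845

A convex 17-gon is triangulated into 15 triangles, and the number of such triangulations is the Catalan number C_{17−2} = C_15.
C_15 = C(30,15)/16 = 155117520/16 = 9694845.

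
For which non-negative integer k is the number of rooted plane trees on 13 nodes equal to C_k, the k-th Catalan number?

A rooted plane tree on 13 nodes has 12 edges, and such trees are counted by C_12.

12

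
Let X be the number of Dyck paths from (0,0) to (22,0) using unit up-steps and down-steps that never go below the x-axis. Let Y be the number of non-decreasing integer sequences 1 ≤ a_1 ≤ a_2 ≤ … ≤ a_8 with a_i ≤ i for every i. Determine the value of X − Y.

57356

Paths of 11 up- and 11 down-steps that never dip below the axis are Dyck paths; their count is C_11. So X = C_11 = 58786.
Weakly increasing sequences with a_i ≤ i biject with Dyck paths of semilength 8, so there are C_8. So Y = C_8 = 1430.
X − Y = 58786 − 1430 = 57356.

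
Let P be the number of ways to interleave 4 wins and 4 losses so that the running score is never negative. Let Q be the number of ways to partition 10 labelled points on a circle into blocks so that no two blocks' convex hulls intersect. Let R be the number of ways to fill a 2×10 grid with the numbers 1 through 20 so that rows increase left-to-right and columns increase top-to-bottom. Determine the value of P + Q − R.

Ballot sequences with n votes each where one side never trails are Dyck words, counted by C_n; here n = 4. So P = C_4 = 14.
Non-crossing partitions of an n-element set are counted by C_n; here n = 10. So Q = C_10 = 16796.
By the hook-length formula (or a Dyck-path bijection), SYT of shape 2×10 number C_10. So R = C_10 = 16796.
P + Q − R = 14 + 16796 − 16796 = 14.

14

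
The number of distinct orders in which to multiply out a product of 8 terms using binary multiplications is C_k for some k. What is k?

7

Bracketing 8 factors into binary products is counted by C_{8−1} = C_7.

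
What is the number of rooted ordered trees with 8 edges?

1430

Rooted ordered trees with n edges are counted by C_n; here n = 8.
C_8 = C(16,8)/9 = 12870/9 = 1430.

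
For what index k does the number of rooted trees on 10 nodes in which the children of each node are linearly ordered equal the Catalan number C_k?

Rooted ordered (plane) trees on m nodes have m−1 edges and are counted by C_{m−1}; m = 10 gives C_9.

9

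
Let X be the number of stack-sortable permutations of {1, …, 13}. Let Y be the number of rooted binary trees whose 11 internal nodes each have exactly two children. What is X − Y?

Stack-sortable permutations are exactly the 231-avoiding ones, counted by C_n; here n = 13. So X = C_13 = 742900.
The number of full binary trees on 11 internal nodes is the Catalan number C_11. So Y = C_11 = 58786.
X − Y = 742900 − 58786 = 684114.

684114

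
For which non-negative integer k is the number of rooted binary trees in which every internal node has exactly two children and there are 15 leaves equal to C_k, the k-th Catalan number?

14

A full binary tree with L leaves has L−1 internal nodes and is counted by C_{L−1}; L = 15 gives C_14.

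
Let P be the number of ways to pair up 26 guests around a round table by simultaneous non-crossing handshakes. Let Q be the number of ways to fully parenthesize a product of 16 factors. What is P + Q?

Non-crossing handshake pairings of 2n people are counted by C_n; 26 people gives n = 13. So P = C_13 = 742900.
Ways to associate a product of 16 factors correspond to binary trees on 16 leaves, so the count is C_15. So Q = C_15 = 9694845.
P + Q = 742900 + 9694845 = 10437745.

10437745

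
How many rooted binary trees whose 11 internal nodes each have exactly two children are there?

The number of full binary trees on 11 internal nodes is the Catalan number C_11.
C_11 = C(22,11)/12 = 705432/12 = 58786.

58786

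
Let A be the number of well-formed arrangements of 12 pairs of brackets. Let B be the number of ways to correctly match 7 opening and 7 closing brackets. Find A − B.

207583

A balanced arrangement of 12 bracket pairs is a Dyck word of semilength 12, so the count is C_12. So A = C_12 = 208012.
With 7 pairs the number of balanced bracket strings is the Catalan number C_7. So B = C_7 = 429.
A − B = 208012 − 429 = 207583.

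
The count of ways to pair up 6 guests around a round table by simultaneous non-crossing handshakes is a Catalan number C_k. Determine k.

3

With 6 = 2·3 people, non-crossing handshake pairings are non-crossing perfect matchings on a circle, counted by C_3.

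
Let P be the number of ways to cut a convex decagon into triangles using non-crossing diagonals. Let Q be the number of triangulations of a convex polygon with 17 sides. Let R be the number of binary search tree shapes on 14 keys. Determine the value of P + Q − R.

7021835

Triangulations of a convex m-gon are counted by C_{m−2}; with m = 10 this is C_8. So P = C_8 = 1430.
A convex 17-gon is triangulated into 15 triangles, and the number of such triangulations is the Catalan number C_{17−2} = C_15. So Q = C_15 = 9694845.
There are C_n binary search tree shapes on n keys; with n = 14 that is C_14. So R = C_14 = 2674440.
P + Q − R = 1430 + 9694845 − 2674440 = 7021835.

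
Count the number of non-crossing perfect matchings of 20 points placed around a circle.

Non-crossing perfect matchings of 2n points on a circle are counted by C_n; with 20 points, n = 10.
C_10 = C_9 · 2(2·9+1)/(9+2) = 4862 · 38/11 = 16796.

16796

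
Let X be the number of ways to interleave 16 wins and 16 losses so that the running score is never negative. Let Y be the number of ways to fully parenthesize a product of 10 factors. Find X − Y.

35352808

Ballot sequences with n votes each where one side never trails are Dyck words, counted by C_n; here n = 16. So X = C_16 = 35357670.
Bracketing 10 factors into binary products is counted by C_{10−1} = C_9. So Y = C_9 = 4862.
X − Y = 35357670 − 4862 = 35352808.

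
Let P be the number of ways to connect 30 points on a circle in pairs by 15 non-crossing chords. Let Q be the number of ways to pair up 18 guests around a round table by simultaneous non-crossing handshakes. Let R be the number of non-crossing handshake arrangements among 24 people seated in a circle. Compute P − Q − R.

Pairing 30 circle points by 15 non-crossing chords gives C_15 matchings. So P = C_15 = 9694845.
Non-crossing handshake pairings of 2n people are counted by C_n; 18 people gives n = 9. So Q = C_9 = 4862.
With 24 = 2·12 people, non-crossing handshake pairings are non-crossing perfect matchings on a circle, counted by C_12. So R = C_12 = 208012.
P − Q − R = 9694845 − 4862 − 208012 = 9481971.

9481971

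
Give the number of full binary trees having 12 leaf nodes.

Full binary trees with 12 leaves have 12−1 = 11 internal nodes, so there are C_11 of them.
C_11 = C(22,11)/12 = 705432/12 = 58786.

58786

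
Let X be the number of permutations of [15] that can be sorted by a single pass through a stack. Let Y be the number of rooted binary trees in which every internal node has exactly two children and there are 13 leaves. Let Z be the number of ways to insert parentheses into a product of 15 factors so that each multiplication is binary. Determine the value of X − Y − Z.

Stack-sortable permutations are exactly the 231-avoiding ones, counted by C_n; here n = 15. So X = C_15 = 9694845.
A full binary tree with L leaves has L−1 internal nodes and is counted by C_{L−1}; L = 13 gives C_12. So Y = C_12 = 208012.
Parenthesizations of m factors correspond to full binary trees with m leaves, counted by C_{m−1}; m = 15 gives C_14. So Z = C_14 = 2674440.
X − Y − Z = 9694845 − 208012 − 2674440 = 6812393.

6812393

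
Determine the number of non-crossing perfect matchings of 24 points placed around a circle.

208012

Pairing 24 circle points by 12 non-crossing chords gives C_12 matchings.
C_12 = C(24,12)/13 = 2704156/13 = 208012.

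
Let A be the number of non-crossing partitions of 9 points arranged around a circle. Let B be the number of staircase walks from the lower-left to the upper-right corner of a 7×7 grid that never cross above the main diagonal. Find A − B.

The non-crossing partitions of [9] form a lattice of size C_9. So A = C_9 = 4862.
Sub-diagonal monotone paths from (0,0) to (7,7) biject with Dyck paths of semilength 7, giving C_7. So B = C_7 = 429.
A − B = 4862 − 429 = 4433.

4433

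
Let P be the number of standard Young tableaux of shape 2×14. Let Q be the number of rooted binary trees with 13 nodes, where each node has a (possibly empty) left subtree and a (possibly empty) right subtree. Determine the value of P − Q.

Standard Young tableaux of shape 2×n are counted by C_n; here n = 14. So P = C_14 = 2674440.
Rooted binary trees with 13 nodes (each child slot possibly empty) number C_13. So Q = C_13 = 742900.
P − Q = 2674440 − 742900 = 1931540.

1931540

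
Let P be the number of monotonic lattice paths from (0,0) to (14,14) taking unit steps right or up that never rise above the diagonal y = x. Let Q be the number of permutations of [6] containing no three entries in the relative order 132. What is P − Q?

Monotone paths in an n×n grid that stay weakly below the diagonal are counted by C_n; here n = 14. So P = C_14 = 2674440.
Permutations of [n] avoiding any single length-3 pattern are counted by C_n; here n = 6. So Q = C_6 = 132.
P − Q = 2674440 − 132 = 2674308.

2674308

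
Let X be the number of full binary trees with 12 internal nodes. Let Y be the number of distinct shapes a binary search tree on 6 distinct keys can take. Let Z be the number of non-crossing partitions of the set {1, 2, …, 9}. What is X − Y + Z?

212742

Full binary trees with n internal nodes are counted by C_n; here n = 12. So X = C_12 = 208012.
Rooted binary trees with 6 nodes (each child slot possibly empty) number C_6. So Y = C_6 = 132.
Non-crossing partitions of an n-element set are counted by C_n; here n = 9. So Z = C_9 = 4862.
X − Y + Z = 208012 − 132 + 4862 = 212742.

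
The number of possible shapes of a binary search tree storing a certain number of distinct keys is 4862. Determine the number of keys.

9

Binary search tree shapes on n keys are counted by C_n. The Catalan number equal to 4862 is C_9.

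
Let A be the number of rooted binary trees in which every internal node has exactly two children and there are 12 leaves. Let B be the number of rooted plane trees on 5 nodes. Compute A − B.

A full binary tree with L leaves has L−1 internal nodes and is counted by C_{L−1}; L = 12 gives C_11. So A = C_11 = 58786.
Rooted ordered (plane) trees on m nodes have m−1 edges and are counted by C_{m−1}; m = 5 gives C_4. So B = C_4 = 14.
A − B = 58786 − 14 = 58772.

58772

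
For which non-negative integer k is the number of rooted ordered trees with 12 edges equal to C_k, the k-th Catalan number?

Rooted ordered trees with n edges are counted by C_n; here n = 12.

12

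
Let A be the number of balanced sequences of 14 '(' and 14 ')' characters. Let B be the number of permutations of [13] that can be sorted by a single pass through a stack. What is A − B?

A balanced arrangement of 14 bracket pairs is a Dyck word of semilength 14, so the count is C_14. So A = C_14 = 2674440.
Stack-sortable permutations are exactly the 231-avoiding ones, counted by C_n; here n = 13. So B = C_13 = 742900.
A − B = 2674440 − 742900 = 1931540.

1931540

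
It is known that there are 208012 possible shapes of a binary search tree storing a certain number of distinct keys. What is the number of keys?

12

Binary search tree shapes on n keys are counted by C_n; 208012 = C_12.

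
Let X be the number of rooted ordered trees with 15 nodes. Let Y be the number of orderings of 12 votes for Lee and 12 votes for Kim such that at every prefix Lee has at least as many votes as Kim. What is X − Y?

2466428

A rooted plane tree on 15 nodes has 14 edges, and such trees are counted by C_14. So X = C_14 = 2674440.
Ballot sequences with n votes each where one side never trails are Dyck words, counted by C_n; here n = 12. So Y = C_12 = 208012.
X − Y = 2674440 − 208012 = 2466428.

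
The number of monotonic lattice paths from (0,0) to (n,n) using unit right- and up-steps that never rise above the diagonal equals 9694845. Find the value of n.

15

Such diagonal-avoiding paths in an n×n grid are counted by C_n. The Catalan number equal to 9694845 is C_15.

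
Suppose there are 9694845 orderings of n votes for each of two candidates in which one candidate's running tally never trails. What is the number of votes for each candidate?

Such ballot sequences with n votes each are counted by C_n; 9694845 = C_15.

15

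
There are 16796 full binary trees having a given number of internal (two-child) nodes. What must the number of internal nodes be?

10

Full binary trees with n internal nodes are counted by C_n. Since C_10 = 16796, the index is 10.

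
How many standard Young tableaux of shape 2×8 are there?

1430

Standard Young tableaux of shape 2×n are counted by C_n; here n = 8.
C_8 = C(16,8)/9 = 12870/9 = 1430.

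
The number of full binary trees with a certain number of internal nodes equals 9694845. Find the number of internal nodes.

15

Full binary trees with n internal nodes are counted by C_n. Since C_15 = 9694845, the index is 15.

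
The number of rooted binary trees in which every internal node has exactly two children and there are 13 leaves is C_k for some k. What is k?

12

Full binary trees with 13 leaves have 13−1 = 12 internal nodes, so there are C_12 of them.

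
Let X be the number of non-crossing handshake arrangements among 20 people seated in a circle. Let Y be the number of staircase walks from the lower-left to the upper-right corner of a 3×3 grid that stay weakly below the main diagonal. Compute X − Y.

With 20 = 2·10 people, non-crossing handshake pairings are non-crossing perfect matchings on a circle, counted by C_10. So X = C_10 = 16796.
Monotone paths in an n×n grid that stay weakly below the diagonal are counted by C_n; here n = 3. So Y = C_3 = 5.
X − Y = 16796 − 5 = 16791.

16791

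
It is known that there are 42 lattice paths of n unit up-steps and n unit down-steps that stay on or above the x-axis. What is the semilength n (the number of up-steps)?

Dyck paths of semilength n are counted by C_n. The Catalan number equal to 42 is C_5.

5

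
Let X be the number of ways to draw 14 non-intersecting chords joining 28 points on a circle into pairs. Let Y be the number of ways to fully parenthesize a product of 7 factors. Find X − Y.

Pairing 28 circle points by 14 non-crossing chords gives C_14 matchings. So X = C_14 = 2674440.
Parenthesizations of m factors correspond to full binary trees with m leaves, counted by C_{m−1}; m = 7 gives C_6. So Y = C_6 = 132.
X − Y = 2674440 − 132 = 2674308.

2674308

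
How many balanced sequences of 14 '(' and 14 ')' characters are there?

2674440

With 14 pairs the number of balanced bracket strings is the Catalan number C_14.
C_14 = 2674440.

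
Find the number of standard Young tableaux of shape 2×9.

4862

Standard Young tableaux of shape 2×n are counted by C_n; here n = 9.
C_9 = C(18,9)/10 = 48620/10 = 4862.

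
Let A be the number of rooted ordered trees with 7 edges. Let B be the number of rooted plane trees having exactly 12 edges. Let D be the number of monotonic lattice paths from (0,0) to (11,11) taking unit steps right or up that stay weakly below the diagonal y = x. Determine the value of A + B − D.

149655

Rooted ordered trees with n edges are counted by C_n; here n = 7. So A = C_7 = 429.
A rooted plane tree with 12 edges has 13 nodes, and the count is C_12. So B = C_12 = 208012.
Monotone paths in an n×n grid that stay weakly below the diagonal are counted by C_n; here n = 11. So D = C_11 = 58786.
A + B − D = 429 + 208012 − 58786 = 149655.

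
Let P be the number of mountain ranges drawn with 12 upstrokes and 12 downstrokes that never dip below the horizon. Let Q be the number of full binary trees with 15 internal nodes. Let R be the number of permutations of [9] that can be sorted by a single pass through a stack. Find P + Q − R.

9897995

Paths of 12 up- and 12 down-steps that never dip below the axis are Dyck paths; their count is C_12. So P = C_12 = 208012.
Full binary trees with n internal nodes are counted by C_n; here n = 15. So Q = C_15 = 9694845.
By Knuth's characterisation, the stack-sortable permutations of length 9 are the 231-avoiders, numbering C_9. So R = C_9 = 4862.
P + Q − R = 208012 + 9694845 − 4862 = 9897995.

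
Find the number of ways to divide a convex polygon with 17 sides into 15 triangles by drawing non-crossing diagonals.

9694845

Triangulations of a convex m-gon are counted by C_{m−2}; with m = 17 this is C_15.
C_15 = C(30,15)/16 = 155117520/16 = 9694845.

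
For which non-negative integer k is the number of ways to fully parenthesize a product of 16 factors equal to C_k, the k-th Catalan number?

15

Bracketing 16 factors into binary products is counted by C_{16−1} = C_15.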